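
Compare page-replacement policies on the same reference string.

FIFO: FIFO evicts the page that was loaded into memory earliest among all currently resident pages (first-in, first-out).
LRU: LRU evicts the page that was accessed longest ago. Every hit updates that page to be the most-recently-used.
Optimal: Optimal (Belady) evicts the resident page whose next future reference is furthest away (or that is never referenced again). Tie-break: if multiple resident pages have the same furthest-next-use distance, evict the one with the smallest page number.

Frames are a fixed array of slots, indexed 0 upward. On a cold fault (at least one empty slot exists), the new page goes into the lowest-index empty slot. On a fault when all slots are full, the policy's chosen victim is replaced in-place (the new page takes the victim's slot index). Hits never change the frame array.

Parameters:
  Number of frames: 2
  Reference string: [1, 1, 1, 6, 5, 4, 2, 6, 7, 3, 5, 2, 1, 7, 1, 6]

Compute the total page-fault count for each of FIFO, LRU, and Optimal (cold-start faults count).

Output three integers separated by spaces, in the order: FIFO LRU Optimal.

--- FIFO ---
  step 0: ref 1 -> FAULT, frames=[1,-] (faults so far: 1)
  step 1: ref 1 -> HIT, frames=[1,-] (faults so far: 1)
  step 2: ref 1 -> HIT, frames=[1,-] (faults so far: 1)
  step 3: ref 6 -> FAULT, frames=[1,6] (faults so far: 2)
  step 4: ref 5 -> FAULT, evict 1, frames=[5,6] (faults so far: 3)
  step 5: ref 4 -> FAULT, evict 6, frames=[5,4] (faults so far: 4)
  step 6: ref 2 -> FAULT, evict 5, frames=[2,4] (faults so far: 5)
  step 7: ref 6 -> FAULT, evict 4, frames=[2,6] (faults so far: 6)
  step 8: ref 7 -> FAULT, evict 2, frames=[7,6] (faults so far: 7)
  step 9: ref 3 -> FAULT, evict 6, frames=[7,3] (faults so far: 8)
  step 10: ref 5 -> FAULT, evict 7, frames=[5,3] (faults so far: 9)
  step 11: ref 2 -> FAULT, evict 3, frames=[5,2] (faults so far: 10)
  step 12: ref 1 -> FAULT, evict 5, frames=[1,2] (faults so far: 11)
  step 13: ref 7 -> FAULT, evict 2, frames=[1,7] (faults so far: 12)
  step 14: ref 1 -> HIT, frames=[1,7] (faults so far: 12)
  step 15: ref 6 -> FAULT, evict 1, frames=[6,7] (faults so far: 13)
  FIFO total faults: 13
--- LRU ---
  step 0: ref 1 -> FAULT, frames=[1,-] (faults so far: 1)
  step 1: ref 1 -> HIT, frames=[1,-] (faults so far: 1)
  step 2: ref 1 -> HIT, frames=[1,-] (faults so far: 1)
  step 3: ref 6 -> FAULT, frames=[1,6] (faults so far: 2)
  step 4: ref 5 -> FAULT, evict 1, frames=[5,6] (faults so far: 3)
  step 5: ref 4 -> FAULT, evict 6, frames=[5,4] (faults so far: 4)
  step 6: ref 2 -> FAULT, evict 5, frames=[2,4] (faults so far: 5)
  step 7: ref 6 -> FAULT, evict 4, frames=[2,6] (faults so far: 6)
  step 8: ref 7 -> FAULT, evict 2, frames=[7,6] (faults so far: 7)
  step 9: ref 3 -> FAULT, evict 6, frames=[7,3] (faults so far: 8)
  step 10: ref 5 -> FAULT, evict 7, frames=[5,3] (faults so far: 9)
  step 11: ref 2 -> FAULT, evict 3, frames=[5,2] (faults so far: 10)
  step 12: ref 1 -> FAULT, evict 5, frames=[1,2] (faults so far: 11)
  step 13: ref 7 -> FAULT, evict 2, frames=[1,7] (faults so far: 12)
  step 14: ref 1 -> HIT, frames=[1,7] (faults so far: 12)
  step 15: ref 6 -> FAULT, evict 7, frames=[1,6] (faults so far: 13)
  LRU total faults: 13
--- Optimal ---
  step 0: ref 1 -> FAULT, frames=[1,-] (faults so far: 1)
  step 1: ref 1 -> HIT, frames=[1,-] (faults so far: 1)
  step 2: ref 1 -> HIT, frames=[1,-] (faults so far: 1)
  step 3: ref 6 -> FAULT, frames=[1,6] (faults so far: 2)
  step 4: ref 5 -> FAULT, evict 1, frames=[5,6] (faults so far: 3)
  step 5: ref 4 -> FAULT, evict 5, frames=[4,6] (faults so far: 4)
  step 6: ref 2 -> FAULT, evict 4, frames=[2,6] (faults so far: 5)
  step 7: ref 6 -> HIT, frames=[2,6] (faults so far: 5)
  step 8: ref 7 -> FAULT, evict 6, frames=[2,7] (faults so far: 6)
  step 9: ref 3 -> FAULT, evict 7, frames=[2,3] (faults so far: 7)
  step 10: ref 5 -> FAULT, evict 3, frames=[2,5] (faults so far: 8)
  step 11: ref 2 -> HIT, frames=[2,5] (faults so far: 8)
  step 12: ref 1 -> FAULT, evict 2, frames=[1,5] (faults so far: 9)
  step 13: ref 7 -> FAULT, evict 5, frames=[1,7] (faults so far: 10)
  step 14: ref 1 -> HIT, frames=[1,7] (faults so far: 10)
  step 15: ref 6 -> FAULT, evict 1, frames=[6,7] (faults so far: 11)
  Optimal total faults: 11

Answer: 13 13 11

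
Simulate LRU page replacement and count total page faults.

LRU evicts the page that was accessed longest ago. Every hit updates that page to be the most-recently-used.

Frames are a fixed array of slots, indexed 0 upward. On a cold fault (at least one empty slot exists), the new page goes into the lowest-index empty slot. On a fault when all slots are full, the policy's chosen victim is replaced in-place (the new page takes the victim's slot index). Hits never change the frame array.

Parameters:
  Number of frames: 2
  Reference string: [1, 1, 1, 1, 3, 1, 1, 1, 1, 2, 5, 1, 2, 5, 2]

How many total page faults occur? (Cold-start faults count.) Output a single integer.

Step 0: ref 1 → FAULT, frames=[1,-]
Step 1: ref 1 → HIT, frames=[1,-]
Step 2: ref 1 → HIT, frames=[1,-]
Step 3: ref 1 → HIT, frames=[1,-]
Step 4: ref 3 → FAULT, frames=[1,3]
Step 5: ref 1 → HIT, frames=[1,3]
Step 6: ref 1 → HIT, frames=[1,3]
Step 7: ref 1 → HIT, frames=[1,3]
Step 8: ref 1 → HIT, frames=[1,3]
Step 9: ref 2 → FAULT (evict 3), frames=[1,2]
Step 10: ref 5 → FAULT (evict 1), frames=[5,2]
Step 11: ref 1 → FAULT (evict 2), frames=[5,1]
Step 12: ref 2 → FAULT (evict 5), frames=[2,1]
Step 13: ref 5 → FAULT (evict 1), frames=[2,5]
Step 14: ref 2 → HIT, frames=[2,5]
Total faults: 7

Answer: 7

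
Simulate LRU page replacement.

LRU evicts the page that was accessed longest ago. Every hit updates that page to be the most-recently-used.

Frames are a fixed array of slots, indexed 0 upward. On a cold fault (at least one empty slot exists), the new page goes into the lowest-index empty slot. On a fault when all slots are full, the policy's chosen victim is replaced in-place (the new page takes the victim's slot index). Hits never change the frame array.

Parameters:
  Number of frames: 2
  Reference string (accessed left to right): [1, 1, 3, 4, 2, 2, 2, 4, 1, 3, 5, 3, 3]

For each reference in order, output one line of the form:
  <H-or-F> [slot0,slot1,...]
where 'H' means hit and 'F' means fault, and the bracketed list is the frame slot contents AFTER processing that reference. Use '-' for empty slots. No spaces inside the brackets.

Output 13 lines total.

F [1,-]
H [1,-]
F [1,3]
F [4,3]
F [4,2]
H [4,2]
H [4,2]
H [4,2]
F [4,1]
F [3,1]
F [3,5]
H [3,5]
H [3,5]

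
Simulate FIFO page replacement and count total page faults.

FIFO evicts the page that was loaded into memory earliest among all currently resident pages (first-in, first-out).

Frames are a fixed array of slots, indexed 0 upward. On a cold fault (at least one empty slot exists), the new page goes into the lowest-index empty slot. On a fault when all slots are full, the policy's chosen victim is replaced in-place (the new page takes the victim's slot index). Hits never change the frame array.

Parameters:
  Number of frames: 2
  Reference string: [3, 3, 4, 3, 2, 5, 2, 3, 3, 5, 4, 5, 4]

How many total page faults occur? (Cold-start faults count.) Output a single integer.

Answer: 7

Derivation:
Step 0: ref 3 → FAULT, frames=[3,-]
Step 1: ref 3 → HIT, frames=[3,-]
Step 2: ref 4 → FAULT, frames=[3,4]
Step 3: ref 3 → HIT, frames=[3,4]
Step 4: ref 2 → FAULT (evict 3), frames=[2,4]
Step 5: ref 5 → FAULT (evict 4), frames=[2,5]
Step 6: ref 2 → HIT, frames=[2,5]
Step 7: ref 3 → FAULT (evict 2), frames=[3,5]
Step 8: ref 3 → HIT, frames=[3,5]
Step 9: ref 5 → HIT, frames=[3,5]
Step 10: ref 4 → FAULT (evict 5), frames=[3,4]
Step 11: ref 5 → FAULT (evict 3), frames=[5,4]
Step 12: ref 4 → HIT, frames=[5,4]
Total faults: 7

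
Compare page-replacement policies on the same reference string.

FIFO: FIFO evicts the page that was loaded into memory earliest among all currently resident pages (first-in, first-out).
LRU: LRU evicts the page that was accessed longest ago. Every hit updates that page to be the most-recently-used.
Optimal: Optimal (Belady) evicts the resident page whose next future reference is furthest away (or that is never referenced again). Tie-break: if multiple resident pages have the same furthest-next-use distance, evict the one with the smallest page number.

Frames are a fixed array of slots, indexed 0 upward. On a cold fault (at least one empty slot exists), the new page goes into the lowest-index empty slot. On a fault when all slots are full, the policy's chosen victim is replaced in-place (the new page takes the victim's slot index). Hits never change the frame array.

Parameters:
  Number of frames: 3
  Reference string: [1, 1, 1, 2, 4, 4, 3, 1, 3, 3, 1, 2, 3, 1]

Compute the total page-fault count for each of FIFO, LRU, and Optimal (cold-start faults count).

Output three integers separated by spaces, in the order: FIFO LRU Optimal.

Answer: 6 6 4

Derivation:
--- FIFO ---
  step 0: ref 1 -> FAULT, frames=[1,-,-] (faults so far: 1)
  step 1: ref 1 -> HIT, frames=[1,-,-] (faults so far: 1)
  step 2: ref 1 -> HIT, frames=[1,-,-] (faults so far: 1)
  step 3: ref 2 -> FAULT, frames=[1,2,-] (faults so far: 2)
  step 4: ref 4 -> FAULT, frames=[1,2,4] (faults so far: 3)
  step 5: ref 4 -> HIT, frames=[1,2,4] (faults so far: 3)
  step 6: ref 3 -> FAULT, evict 1, frames=[3,2,4] (faults so far: 4)
  step 7: ref 1 -> FAULT, evict 2, frames=[3,1,4] (faults so far: 5)
  step 8: ref 3 -> HIT, frames=[3,1,4] (faults so far: 5)
  step 9: ref 3 -> HIT, frames=[3,1,4] (faults so far: 5)
  step 10: ref 1 -> HIT, frames=[3,1,4] (faults so far: 5)
  step 11: ref 2 -> FAULT, evict 4, frames=[3,1,2] (faults so far: 6)
  step 12: ref 3 -> HIT, frames=[3,1,2] (faults so far: 6)
  step 13: ref 1 -> HIT, frames=[3,1,2] (faults so far: 6)
  FIFO total faults: 6
--- LRU ---
  step 0: ref 1 -> FAULT, frames=[1,-,-] (faults so far: 1)
  step 1: ref 1 -> HIT, frames=[1,-,-] (faults so far: 1)
  step 2: ref 1 -> HIT, frames=[1,-,-] (faults so far: 1)
  step 3: ref 2 -> FAULT, frames=[1,2,-] (faults so far: 2)
  step 4: ref 4 -> FAULT, frames=[1,2,4] (faults so far: 3)
  step 5: ref 4 -> HIT, frames=[1,2,4] (faults so far: 3)
  step 6: ref 3 -> FAULT, evict 1, frames=[3,2,4] (faults so far: 4)
  step 7: ref 1 -> FAULT, evict 2, frames=[3,1,4] (faults so far: 5)
  step 8: ref 3 -> HIT, frames=[3,1,4] (faults so far: 5)
  step 9: ref 3 -> HIT, frames=[3,1,4] (faults so far: 5)
  step 10: ref 1 -> HIT, frames=[3,1,4] (faults so far: 5)
  step 11: ref 2 -> FAULT, evict 4, frames=[3,1,2] (faults so far: 6)
  step 12: ref 3 -> HIT, frames=[3,1,2] (faults so far: 6)
  step 13: ref 1 -> HIT, frames=[3,1,2] (faults so far: 6)
  LRU total faults: 6
--- Optimal ---
  step 0: ref 1 -> FAULT, frames=[1,-,-] (faults so far: 1)
  step 1: ref 1 -> HIT, frames=[1,-,-] (faults so far: 1)
  step 2: ref 1 -> HIT, frames=[1,-,-] (faults so far: 1)
  step 3: ref 2 -> FAULT, frames=[1,2,-] (faults so far: 2)
  step 4: ref 4 -> FAULT, frames=[1,2,4] (faults so far: 3)
  step 5: ref 4 -> HIT, frames=[1,2,4] (faults so far: 3)
  step 6: ref 3 -> FAULT, evict 4, frames=[1,2,3] (faults so far: 4)
  step 7: ref 1 -> HIT, frames=[1,2,3] (faults so far: 4)
  step 8: ref 3 -> HIT, frames=[1,2,3] (faults so far: 4)
  step 9: ref 3 -> HIT, frames=[1,2,3] (faults so far: 4)
  step 10: ref 1 -> HIT, frames=[1,2,3] (faults so far: 4)
  step 11: ref 2 -> HIT, frames=[1,2,3] (faults so far: 4)
  step 12: ref 3 -> HIT, frames=[1,2,3] (faults so far: 4)
  step 13: ref 1 -> HIT, frames=[1,2,3] (faults so far: 4)
  Optimal total faults: 4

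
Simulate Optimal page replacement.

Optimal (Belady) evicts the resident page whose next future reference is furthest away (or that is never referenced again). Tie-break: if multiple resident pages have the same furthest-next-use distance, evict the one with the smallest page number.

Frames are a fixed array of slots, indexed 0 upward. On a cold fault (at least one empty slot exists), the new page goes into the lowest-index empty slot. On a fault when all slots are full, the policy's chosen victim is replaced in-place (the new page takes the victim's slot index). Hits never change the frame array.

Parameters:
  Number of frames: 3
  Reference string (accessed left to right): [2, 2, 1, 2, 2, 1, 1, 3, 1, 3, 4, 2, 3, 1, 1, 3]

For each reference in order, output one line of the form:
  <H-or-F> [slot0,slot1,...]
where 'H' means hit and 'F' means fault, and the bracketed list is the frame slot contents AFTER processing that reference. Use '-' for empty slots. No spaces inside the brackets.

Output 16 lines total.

F [2,-,-]
H [2,-,-]
F [2,1,-]
H [2,1,-]
H [2,1,-]
H [2,1,-]
H [2,1,-]
F [2,1,3]
H [2,1,3]
H [2,1,3]
F [2,4,3]
H [2,4,3]
H [2,4,3]
F [1,4,3]
H [1,4,3]
H [1,4,3]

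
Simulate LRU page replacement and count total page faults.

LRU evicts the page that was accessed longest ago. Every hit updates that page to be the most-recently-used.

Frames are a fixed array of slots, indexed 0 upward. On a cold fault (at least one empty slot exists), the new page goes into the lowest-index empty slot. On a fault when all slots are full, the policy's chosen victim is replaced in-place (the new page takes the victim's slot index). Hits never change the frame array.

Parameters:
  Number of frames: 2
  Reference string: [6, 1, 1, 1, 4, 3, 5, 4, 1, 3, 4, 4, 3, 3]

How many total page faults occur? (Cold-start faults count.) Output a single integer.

Step 0: ref 6 → FAULT, frames=[6,-]
Step 1: ref 1 → FAULT, frames=[6,1]
Step 2: ref 1 → HIT, frames=[6,1]
Step 3: ref 1 → HIT, frames=[6,1]
Step 4: ref 4 → FAULT (evict 6), frames=[4,1]
Step 5: ref 3 → FAULT (evict 1), frames=[4,3]
Step 6: ref 5 → FAULT (evict 4), frames=[5,3]
Step 7: ref 4 → FAULT (evict 3), frames=[5,4]
Step 8: ref 1 → FAULT (evict 5), frames=[1,4]
Step 9: ref 3 → FAULT (evict 4), frames=[1,3]
Step 10: ref 4 → FAULT (evict 1), frames=[4,3]
Step 11: ref 4 → HIT, frames=[4,3]
Step 12: ref 3 → HIT, frames=[4,3]
Step 13: ref 3 → HIT, frames=[4,3]
Total faults: 9

Answer: 9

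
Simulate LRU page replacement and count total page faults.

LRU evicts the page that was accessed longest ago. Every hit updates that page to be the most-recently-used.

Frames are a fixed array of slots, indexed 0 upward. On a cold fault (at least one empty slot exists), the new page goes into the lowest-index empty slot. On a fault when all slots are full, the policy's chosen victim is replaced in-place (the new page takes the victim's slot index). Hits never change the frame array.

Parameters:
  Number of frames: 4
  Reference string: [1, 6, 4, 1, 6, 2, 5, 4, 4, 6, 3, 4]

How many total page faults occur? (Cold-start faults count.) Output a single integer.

Answer: 7

Derivation:
Step 0: ref 1 → FAULT, frames=[1,-,-,-]
Step 1: ref 6 → FAULT, frames=[1,6,-,-]
Step 2: ref 4 → FAULT, frames=[1,6,4,-]
Step 3: ref 1 → HIT, frames=[1,6,4,-]
Step 4: ref 6 → HIT, frames=[1,6,4,-]
Step 5: ref 2 → FAULT, frames=[1,6,4,2]
Step 6: ref 5 → FAULT (evict 4), frames=[1,6,5,2]
Step 7: ref 4 → FAULT (evict 1), frames=[4,6,5,2]
Step 8: ref 4 → HIT, frames=[4,6,5,2]
Step 9: ref 6 → HIT, frames=[4,6,5,2]
Step 10: ref 3 → FAULT (evict 2), frames=[4,6,5,3]
Step 11: ref 4 → HIT, frames=[4,6,5,3]
Total faults: 7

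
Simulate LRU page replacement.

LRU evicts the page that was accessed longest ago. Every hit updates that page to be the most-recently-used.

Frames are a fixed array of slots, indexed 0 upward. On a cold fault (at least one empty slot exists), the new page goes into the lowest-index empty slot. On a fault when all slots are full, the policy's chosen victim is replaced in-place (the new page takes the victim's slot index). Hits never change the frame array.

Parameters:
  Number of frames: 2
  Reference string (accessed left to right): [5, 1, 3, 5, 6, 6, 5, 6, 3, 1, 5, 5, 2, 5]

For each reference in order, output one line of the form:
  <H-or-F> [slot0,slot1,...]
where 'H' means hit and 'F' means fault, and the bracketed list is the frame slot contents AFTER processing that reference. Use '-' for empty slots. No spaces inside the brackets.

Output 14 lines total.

F [5,-]
F [5,1]
F [3,1]
F [3,5]
F [6,5]
H [6,5]
H [6,5]
H [6,5]
F [6,3]
F [1,3]
F [1,5]
H [1,5]
F [2,5]
H [2,5]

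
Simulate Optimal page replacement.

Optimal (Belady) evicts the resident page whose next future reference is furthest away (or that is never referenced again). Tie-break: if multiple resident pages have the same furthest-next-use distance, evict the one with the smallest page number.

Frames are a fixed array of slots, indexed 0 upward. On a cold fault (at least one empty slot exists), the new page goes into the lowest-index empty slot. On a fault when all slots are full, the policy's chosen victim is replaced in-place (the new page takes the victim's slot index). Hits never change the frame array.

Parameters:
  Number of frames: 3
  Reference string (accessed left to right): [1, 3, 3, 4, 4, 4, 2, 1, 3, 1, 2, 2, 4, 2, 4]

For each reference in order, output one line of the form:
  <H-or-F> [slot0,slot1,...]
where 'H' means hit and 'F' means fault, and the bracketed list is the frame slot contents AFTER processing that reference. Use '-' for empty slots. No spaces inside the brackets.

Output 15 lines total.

F [1,-,-]
F [1,3,-]
H [1,3,-]
F [1,3,4]
H [1,3,4]
H [1,3,4]
F [1,3,2]
H [1,3,2]
H [1,3,2]
H [1,3,2]
H [1,3,2]
H [1,3,2]
F [4,3,2]
H [4,3,2]
H [4,3,2]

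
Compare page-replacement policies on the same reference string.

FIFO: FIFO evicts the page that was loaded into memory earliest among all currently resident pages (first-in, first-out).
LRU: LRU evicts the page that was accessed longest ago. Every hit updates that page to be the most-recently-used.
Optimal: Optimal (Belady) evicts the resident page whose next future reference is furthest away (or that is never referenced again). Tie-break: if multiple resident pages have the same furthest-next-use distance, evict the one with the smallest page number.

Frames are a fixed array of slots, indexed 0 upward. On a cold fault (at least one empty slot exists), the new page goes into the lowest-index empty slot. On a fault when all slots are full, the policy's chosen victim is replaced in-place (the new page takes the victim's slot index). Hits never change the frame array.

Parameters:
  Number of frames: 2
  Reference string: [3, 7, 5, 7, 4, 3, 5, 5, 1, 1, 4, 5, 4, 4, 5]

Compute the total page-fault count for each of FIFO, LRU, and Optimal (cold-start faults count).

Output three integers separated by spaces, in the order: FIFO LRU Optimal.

--- FIFO ---
  step 0: ref 3 -> FAULT, frames=[3,-] (faults so far: 1)
  step 1: ref 7 -> FAULT, frames=[3,7] (faults so far: 2)
  step 2: ref 5 -> FAULT, evict 3, frames=[5,7] (faults so far: 3)
  step 3: ref 7 -> HIT, frames=[5,7] (faults so far: 3)
  step 4: ref 4 -> FAULT, evict 7, frames=[5,4] (faults so far: 4)
  step 5: ref 3 -> FAULT, evict 5, frames=[3,4] (faults so far: 5)
  step 6: ref 5 -> FAULT, evict 4, frames=[3,5] (faults so far: 6)
  step 7: ref 5 -> HIT, frames=[3,5] (faults so far: 6)
  step 8: ref 1 -> FAULT, evict 3, frames=[1,5] (faults so far: 7)
  step 9: ref 1 -> HIT, frames=[1,5] (faults so far: 7)
  step 10: ref 4 -> FAULT, evict 5, frames=[1,4] (faults so far: 8)
  step 11: ref 5 -> FAULT, evict 1, frames=[5,4] (faults so far: 9)
  step 12: ref 4 -> HIT, frames=[5,4] (faults so far: 9)
  step 13: ref 4 -> HIT, frames=[5,4] (faults so far: 9)
  step 14: ref 5 -> HIT, frames=[5,4] (faults so far: 9)
  FIFO total faults: 9
--- LRU ---
  step 0: ref 3 -> FAULT, frames=[3,-] (faults so far: 1)
  step 1: ref 7 -> FAULT, frames=[3,7] (faults so far: 2)
  step 2: ref 5 -> FAULT, evict 3, frames=[5,7] (faults so far: 3)
  step 3: ref 7 -> HIT, frames=[5,7] (faults so far: 3)
  step 4: ref 4 -> FAULT, evict 5, frames=[4,7] (faults so far: 4)
  step 5: ref 3 -> FAULT, evict 7, frames=[4,3] (faults so far: 5)
  step 6: ref 5 -> FAULT, evict 4, frames=[5,3] (faults so far: 6)
  step 7: ref 5 -> HIT, frames=[5,3] (faults so far: 6)
  step 8: ref 1 -> FAULT, evict 3, frames=[5,1] (faults so far: 7)
  step 9: ref 1 -> HIT, frames=[5,1] (faults so far: 7)
  step 10: ref 4 -> FAULT, evict 5, frames=[4,1] (faults so far: 8)
  step 11: ref 5 -> FAULT, evict 1, frames=[4,5] (faults so far: 9)
  step 12: ref 4 -> HIT, frames=[4,5] (faults so far: 9)
  step 13: ref 4 -> HIT, frames=[4,5] (faults so far: 9)
  step 14: ref 5 -> HIT, frames=[4,5] (faults so far: 9)
  LRU total faults: 9
--- Optimal ---
  step 0: ref 3 -> FAULT, frames=[3,-] (faults so far: 1)
  step 1: ref 7 -> FAULT, frames=[3,7] (faults so far: 2)
  step 2: ref 5 -> FAULT, evict 3, frames=[5,7] (faults so far: 3)
  step 3: ref 7 -> HIT, frames=[5,7] (faults so far: 3)
  step 4: ref 4 -> FAULT, evict 7, frames=[5,4] (faults so far: 4)
  step 5: ref 3 -> FAULT, evict 4, frames=[5,3] (faults so far: 5)
  step 6: ref 5 -> HIT, frames=[5,3] (faults so far: 5)
  step 7: ref 5 -> HIT, frames=[5,3] (faults so far: 5)
  step 8: ref 1 -> FAULT, evict 3, frames=[5,1] (faults so far: 6)
  step 9: ref 1 -> HIT, frames=[5,1] (faults so far: 6)
  step 10: ref 4 -> FAULT, evict 1, frames=[5,4] (faults so far: 7)
  step 11: ref 5 -> HIT, frames=[5,4] (faults so far: 7)
  step 12: ref 4 -> HIT, frames=[5,4] (faults so far: 7)
  step 13: ref 4 -> HIT, frames=[5,4] (faults so far: 7)
  step 14: ref 5 -> HIT, frames=[5,4] (faults so far: 7)
  Optimal total faults: 7

Answer: 9 9 7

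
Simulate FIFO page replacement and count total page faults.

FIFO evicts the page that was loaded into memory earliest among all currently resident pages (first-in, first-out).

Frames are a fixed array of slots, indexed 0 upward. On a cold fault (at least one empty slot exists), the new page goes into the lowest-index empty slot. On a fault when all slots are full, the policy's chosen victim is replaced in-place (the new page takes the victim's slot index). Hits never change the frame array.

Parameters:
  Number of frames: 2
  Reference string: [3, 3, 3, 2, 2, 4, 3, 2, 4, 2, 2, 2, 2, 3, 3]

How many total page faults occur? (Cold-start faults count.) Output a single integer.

Step 0: ref 3 → FAULT, frames=[3,-]
Step 1: ref 3 → HIT, frames=[3,-]
Step 2: ref 3 → HIT, frames=[3,-]
Step 3: ref 2 → FAULT, frames=[3,2]
Step 4: ref 2 → HIT, frames=[3,2]
Step 5: ref 4 → FAULT (evict 3), frames=[4,2]
Step 6: ref 3 → FAULT (evict 2), frames=[4,3]
Step 7: ref 2 → FAULT (evict 4), frames=[2,3]
Step 8: ref 4 → FAULT (evict 3), frames=[2,4]
Step 9: ref 2 → HIT, frames=[2,4]
Step 10: ref 2 → HIT, frames=[2,4]
Step 11: ref 2 → HIT, frames=[2,4]
Step 12: ref 2 → HIT, frames=[2,4]
Step 13: ref 3 → FAULT (evict 2), frames=[3,4]
Step 14: ref 3 → HIT, frames=[3,4]
Total faults: 7

Answer: 7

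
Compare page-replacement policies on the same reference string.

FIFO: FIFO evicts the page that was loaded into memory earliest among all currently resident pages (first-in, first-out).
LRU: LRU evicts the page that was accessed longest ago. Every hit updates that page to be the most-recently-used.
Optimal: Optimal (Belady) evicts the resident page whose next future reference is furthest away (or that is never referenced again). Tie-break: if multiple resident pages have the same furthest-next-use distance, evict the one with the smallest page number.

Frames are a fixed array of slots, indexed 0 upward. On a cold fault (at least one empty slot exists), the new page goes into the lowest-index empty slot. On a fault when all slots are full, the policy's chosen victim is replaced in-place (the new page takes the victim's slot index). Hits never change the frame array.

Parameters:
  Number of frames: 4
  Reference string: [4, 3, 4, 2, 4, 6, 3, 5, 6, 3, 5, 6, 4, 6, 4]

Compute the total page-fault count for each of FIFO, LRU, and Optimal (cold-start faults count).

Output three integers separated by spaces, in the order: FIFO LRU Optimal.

Answer: 6 5 5

Derivation:
--- FIFO ---
  step 0: ref 4 -> FAULT, frames=[4,-,-,-] (faults so far: 1)
  step 1: ref 3 -> FAULT, frames=[4,3,-,-] (faults so far: 2)
  step 2: ref 4 -> HIT, frames=[4,3,-,-] (faults so far: 2)
  step 3: ref 2 -> FAULT, frames=[4,3,2,-] (faults so far: 3)
  step 4: ref 4 -> HIT, frames=[4,3,2,-] (faults so far: 3)
  step 5: ref 6 -> FAULT, frames=[4,3,2,6] (faults so far: 4)
  step 6: ref 3 -> HIT, frames=[4,3,2,6] (faults so far: 4)
  step 7: ref 5 -> FAULT, evict 4, frames=[5,3,2,6] (faults so far: 5)
  step 8: ref 6 -> HIT, frames=[5,3,2,6] (faults so far: 5)
  step 9: ref 3 -> HIT, frames=[5,3,2,6] (faults so far: 5)
  step 10: ref 5 -> HIT, frames=[5,3,2,6] (faults so far: 5)
  step 11: ref 6 -> HIT, frames=[5,3,2,6] (faults so far: 5)
  step 12: ref 4 -> FAULT, evict 3, frames=[5,4,2,6] (faults so far: 6)
  step 13: ref 6 -> HIT, frames=[5,4,2,6] (faults so far: 6)
  step 14: ref 4 -> HIT, frames=[5,4,2,6] (faults so far: 6)
  FIFO total faults: 6
--- LRU ---
  step 0: ref 4 -> FAULT, frames=[4,-,-,-] (faults so far: 1)
  step 1: ref 3 -> FAULT, frames=[4,3,-,-] (faults so far: 2)
  step 2: ref 4 -> HIT, frames=[4,3,-,-] (faults so far: 2)
  step 3: ref 2 -> FAULT, frames=[4,3,2,-] (faults so far: 3)
  step 4: ref 4 -> HIT, frames=[4,3,2,-] (faults so far: 3)
  step 5: ref 6 -> FAULT, frames=[4,3,2,6] (faults so far: 4)
  step 6: ref 3 -> HIT, frames=[4,3,2,6] (faults so far: 4)
  step 7: ref 5 -> FAULT, evict 2, frames=[4,3,5,6] (faults so far: 5)
  step 8: ref 6 -> HIT, frames=[4,3,5,6] (faults so far: 5)
  step 9: ref 3 -> HIT, frames=[4,3,5,6] (faults so far: 5)
  step 10: ref 5 -> HIT, frames=[4,3,5,6] (faults so far: 5)
  step 11: ref 6 -> HIT, frames=[4,3,5,6] (faults so far: 5)
  step 12: ref 4 -> HIT, frames=[4,3,5,6] (faults so far: 5)
  step 13: ref 6 -> HIT, frames=[4,3,5,6] (faults so far: 5)
  step 14: ref 4 -> HIT, frames=[4,3,5,6] (faults so far: 5)
  LRU total faults: 5
--- Optimal ---
  step 0: ref 4 -> FAULT, frames=[4,-,-,-] (faults so far: 1)
  step 1: ref 3 -> FAULT, frames=[4,3,-,-] (faults so far: 2)
  step 2: ref 4 -> HIT, frames=[4,3,-,-] (faults so far: 2)
  step 3: ref 2 -> FAULT, frames=[4,3,2,-] (faults so far: 3)
  step 4: ref 4 -> HIT, frames=[4,3,2,-] (faults so far: 3)
  step 5: ref 6 -> FAULT, frames=[4,3,2,6] (faults so far: 4)
  step 6: ref 3 -> HIT, frames=[4,3,2,6] (faults so far: 4)
  step 7: ref 5 -> FAULT, evict 2, frames=[4,3,5,6] (faults so far: 5)
  step 8: ref 6 -> HIT, frames=[4,3,5,6] (faults so far: 5)
  step 9: ref 3 -> HIT, frames=[4,3,5,6] (faults so far: 5)
  step 10: ref 5 -> HIT, frames=[4,3,5,6] (faults so far: 5)
  step 11: ref 6 -> HIT, frames=[4,3,5,6] (faults so far: 5)
  step 12: ref 4 -> HIT, frames=[4,3,5,6] (faults so far: 5)
  step 13: ref 6 -> HIT, frames=[4,3,5,6] (faults so far: 5)
  step 14: ref 4 -> HIT, frames=[4,3,5,6] (faults so far: 5)
  Optimal total faults: 5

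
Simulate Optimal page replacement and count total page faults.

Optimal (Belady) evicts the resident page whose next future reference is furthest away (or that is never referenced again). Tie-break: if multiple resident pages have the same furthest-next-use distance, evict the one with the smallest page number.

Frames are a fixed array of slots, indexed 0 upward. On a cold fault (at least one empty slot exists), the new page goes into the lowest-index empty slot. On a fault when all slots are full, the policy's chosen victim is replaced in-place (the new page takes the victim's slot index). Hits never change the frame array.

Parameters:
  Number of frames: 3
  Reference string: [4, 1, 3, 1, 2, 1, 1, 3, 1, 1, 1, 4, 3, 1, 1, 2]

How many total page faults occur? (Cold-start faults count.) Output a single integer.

Answer: 6

Derivation:
Step 0: ref 4 → FAULT, frames=[4,-,-]
Step 1: ref 1 → FAULT, frames=[4,1,-]
Step 2: ref 3 → FAULT, frames=[4,1,3]
Step 3: ref 1 → HIT, frames=[4,1,3]
Step 4: ref 2 → FAULT (evict 4), frames=[2,1,3]
Step 5: ref 1 → HIT, frames=[2,1,3]
Step 6: ref 1 → HIT, frames=[2,1,3]
Step 7: ref 3 → HIT, frames=[2,1,3]
Step 8: ref 1 → HIT, frames=[2,1,3]
Step 9: ref 1 → HIT, frames=[2,1,3]
Step 10: ref 1 → HIT, frames=[2,1,3]
Step 11: ref 4 → FAULT (evict 2), frames=[4,1,3]
Step 12: ref 3 → HIT, frames=[4,1,3]
Step 13: ref 1 → HIT, frames=[4,1,3]
Step 14: ref 1 → HIT, frames=[4,1,3]
Step 15: ref 2 → FAULT (evict 1), frames=[4,2,3]
Total faults: 6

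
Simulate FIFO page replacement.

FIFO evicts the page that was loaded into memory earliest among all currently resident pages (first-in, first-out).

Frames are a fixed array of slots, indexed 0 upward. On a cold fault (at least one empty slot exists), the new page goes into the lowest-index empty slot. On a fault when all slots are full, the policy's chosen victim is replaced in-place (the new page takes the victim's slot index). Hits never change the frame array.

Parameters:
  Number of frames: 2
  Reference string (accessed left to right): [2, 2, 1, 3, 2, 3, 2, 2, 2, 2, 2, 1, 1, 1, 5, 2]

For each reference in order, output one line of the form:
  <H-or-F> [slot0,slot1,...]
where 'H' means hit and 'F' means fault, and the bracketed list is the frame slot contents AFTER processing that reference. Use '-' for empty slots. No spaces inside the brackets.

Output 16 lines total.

F [2,-]
H [2,-]
F [2,1]
F [3,1]
F [3,2]
H [3,2]
H [3,2]
H [3,2]
H [3,2]
H [3,2]
H [3,2]
F [1,2]
H [1,2]
H [1,2]
F [1,5]
F [2,5]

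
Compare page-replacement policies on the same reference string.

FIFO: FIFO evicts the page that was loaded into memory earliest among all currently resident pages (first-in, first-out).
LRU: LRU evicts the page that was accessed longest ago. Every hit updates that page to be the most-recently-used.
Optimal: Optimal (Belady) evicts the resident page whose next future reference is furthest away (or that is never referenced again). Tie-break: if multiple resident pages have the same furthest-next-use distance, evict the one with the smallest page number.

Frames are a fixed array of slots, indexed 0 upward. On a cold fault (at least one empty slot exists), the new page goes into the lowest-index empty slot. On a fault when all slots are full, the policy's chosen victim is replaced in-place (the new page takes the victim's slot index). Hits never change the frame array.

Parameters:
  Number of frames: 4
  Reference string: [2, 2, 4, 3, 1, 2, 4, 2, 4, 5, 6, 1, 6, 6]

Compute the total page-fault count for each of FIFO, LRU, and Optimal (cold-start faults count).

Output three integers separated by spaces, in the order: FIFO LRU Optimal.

--- FIFO ---
  step 0: ref 2 -> FAULT, frames=[2,-,-,-] (faults so far: 1)
  step 1: ref 2 -> HIT, frames=[2,-,-,-] (faults so far: 1)
  step 2: ref 4 -> FAULT, frames=[2,4,-,-] (faults so far: 2)
  step 3: ref 3 -> FAULT, frames=[2,4,3,-] (faults so far: 3)
  step 4: ref 1 -> FAULT, frames=[2,4,3,1] (faults so far: 4)
  step 5: ref 2 -> HIT, frames=[2,4,3,1] (faults so far: 4)
  step 6: ref 4 -> HIT, frames=[2,4,3,1] (faults so far: 4)
  step 7: ref 2 -> HIT, frames=[2,4,3,1] (faults so far: 4)
  step 8: ref 4 -> HIT, frames=[2,4,3,1] (faults so far: 4)
  step 9: ref 5 -> FAULT, evict 2, frames=[5,4,3,1] (faults so far: 5)
  step 10: ref 6 -> FAULT, evict 4, frames=[5,6,3,1] (faults so far: 6)
  step 11: ref 1 -> HIT, frames=[5,6,3,1] (faults so far: 6)
  step 12: ref 6 -> HIT, frames=[5,6,3,1] (faults so far: 6)
  step 13: ref 6 -> HIT, frames=[5,6,3,1] (faults so far: 6)
  FIFO total faults: 6
--- LRU ---
  step 0: ref 2 -> FAULT, frames=[2,-,-,-] (faults so far: 1)
  step 1: ref 2 -> HIT, frames=[2,-,-,-] (faults so far: 1)
  step 2: ref 4 -> FAULT, frames=[2,4,-,-] (faults so far: 2)
  step 3: ref 3 -> FAULT, frames=[2,4,3,-] (faults so far: 3)
  step 4: ref 1 -> FAULT, frames=[2,4,3,1] (faults so far: 4)
  step 5: ref 2 -> HIT, frames=[2,4,3,1] (faults so far: 4)
  step 6: ref 4 -> HIT, frames=[2,4,3,1] (faults so far: 4)
  step 7: ref 2 -> HIT, frames=[2,4,3,1] (faults so far: 4)
  step 8: ref 4 -> HIT, frames=[2,4,3,1] (faults so far: 4)
  step 9: ref 5 -> FAULT, evict 3, frames=[2,4,5,1] (faults so far: 5)
  step 10: ref 6 -> FAULT, evict 1, frames=[2,4,5,6] (faults so far: 6)
  step 11: ref 1 -> FAULT, evict 2, frames=[1,4,5,6] (faults so far: 7)
  step 12: ref 6 -> HIT, frames=[1,4,5,6] (faults so far: 7)
  step 13: ref 6 -> HIT, frames=[1,4,5,6] (faults so far: 7)
  LRU total faults: 7
--- Optimal ---
  step 0: ref 2 -> FAULT, frames=[2,-,-,-] (faults so far: 1)
  step 1: ref 2 -> HIT, frames=[2,-,-,-] (faults so far: 1)
  step 2: ref 4 -> FAULT, frames=[2,4,-,-] (faults so far: 2)
  step 3: ref 3 -> FAULT, frames=[2,4,3,-] (faults so far: 3)
  step 4: ref 1 -> FAULT, frames=[2,4,3,1] (faults so far: 4)
  step 5: ref 2 -> HIT, frames=[2,4,3,1] (faults so far: 4)
  step 6: ref 4 -> HIT, frames=[2,4,3,1] (faults so far: 4)
  step 7: ref 2 -> HIT, frames=[2,4,3,1] (faults so far: 4)
  step 8: ref 4 -> HIT, frames=[2,4,3,1] (faults so far: 4)
  step 9: ref 5 -> FAULT, evict 2, frames=[5,4,3,1] (faults so far: 5)
  step 10: ref 6 -> FAULT, evict 3, frames=[5,4,6,1] (faults so far: 6)
  step 11: ref 1 -> HIT, frames=[5,4,6,1] (faults so far: 6)
  step 12: ref 6 -> HIT, frames=[5,4,6,1] (faults so far: 6)
  step 13: ref 6 -> HIT, frames=[5,4,6,1] (faults so far: 6)
  Optimal total faults: 6

Answer: 6 7 6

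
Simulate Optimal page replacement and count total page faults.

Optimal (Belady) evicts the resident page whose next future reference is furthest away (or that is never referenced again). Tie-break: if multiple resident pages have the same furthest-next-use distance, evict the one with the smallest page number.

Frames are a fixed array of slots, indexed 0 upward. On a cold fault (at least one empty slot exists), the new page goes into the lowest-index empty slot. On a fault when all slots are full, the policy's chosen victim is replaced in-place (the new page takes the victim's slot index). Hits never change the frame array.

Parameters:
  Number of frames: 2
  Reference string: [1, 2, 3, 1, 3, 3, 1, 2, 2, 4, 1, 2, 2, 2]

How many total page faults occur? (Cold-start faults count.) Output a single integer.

Answer: 6

Derivation:
Step 0: ref 1 → FAULT, frames=[1,-]
Step 1: ref 2 → FAULT, frames=[1,2]
Step 2: ref 3 → FAULT (evict 2), frames=[1,3]
Step 3: ref 1 → HIT, frames=[1,3]
Step 4: ref 3 → HIT, frames=[1,3]
Step 5: ref 3 → HIT, frames=[1,3]
Step 6: ref 1 → HIT, frames=[1,3]
Step 7: ref 2 → FAULT (evict 3), frames=[1,2]
Step 8: ref 2 → HIT, frames=[1,2]
Step 9: ref 4 → FAULT (evict 2), frames=[1,4]
Step 10: ref 1 → HIT, frames=[1,4]
Step 11: ref 2 → FAULT (evict 1), frames=[2,4]
Step 12: ref 2 → HIT, frames=[2,4]
Step 13: ref 2 → HIT, frames=[2,4]
Total faults: 6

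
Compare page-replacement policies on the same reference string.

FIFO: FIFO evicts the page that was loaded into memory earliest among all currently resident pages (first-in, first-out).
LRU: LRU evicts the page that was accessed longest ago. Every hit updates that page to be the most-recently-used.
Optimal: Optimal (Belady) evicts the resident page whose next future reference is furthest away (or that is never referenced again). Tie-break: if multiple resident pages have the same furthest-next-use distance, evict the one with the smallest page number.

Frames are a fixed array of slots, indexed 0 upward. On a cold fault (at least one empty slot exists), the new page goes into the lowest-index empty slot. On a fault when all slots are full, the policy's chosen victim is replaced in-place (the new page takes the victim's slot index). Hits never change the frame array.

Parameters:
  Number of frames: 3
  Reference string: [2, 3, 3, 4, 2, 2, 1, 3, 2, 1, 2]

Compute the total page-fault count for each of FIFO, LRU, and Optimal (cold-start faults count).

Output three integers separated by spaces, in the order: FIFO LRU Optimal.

Answer: 5 5 4

Derivation:
--- FIFO ---
  step 0: ref 2 -> FAULT, frames=[2,-,-] (faults so far: 1)
  step 1: ref 3 -> FAULT, frames=[2,3,-] (faults so far: 2)
  step 2: ref 3 -> HIT, frames=[2,3,-] (faults so far: 2)
  step 3: ref 4 -> FAULT, frames=[2,3,4] (faults so far: 3)
  step 4: ref 2 -> HIT, frames=[2,3,4] (faults so far: 3)
  step 5: ref 2 -> HIT, frames=[2,3,4] (faults so far: 3)
  step 6: ref 1 -> FAULT, evict 2, frames=[1,3,4] (faults so far: 4)
  step 7: ref 3 -> HIT, frames=[1,3,4] (faults so far: 4)
  step 8: ref 2 -> FAULT, evict 3, frames=[1,2,4] (faults so far: 5)
  step 9: ref 1 -> HIT, frames=[1,2,4] (faults so far: 5)
  step 10: ref 2 -> HIT, frames=[1,2,4] (faults so far: 5)
  FIFO total faults: 5
--- LRU ---
  step 0: ref 2 -> FAULT, frames=[2,-,-] (faults so far: 1)
  step 1: ref 3 -> FAULT, frames=[2,3,-] (faults so far: 2)
  step 2: ref 3 -> HIT, frames=[2,3,-] (faults so far: 2)
  step 3: ref 4 -> FAULT, frames=[2,3,4] (faults so far: 3)
  step 4: ref 2 -> HIT, frames=[2,3,4] (faults so far: 3)
  step 5: ref 2 -> HIT, frames=[2,3,4] (faults so far: 3)
  step 6: ref 1 -> FAULT, evict 3, frames=[2,1,4] (faults so far: 4)
  step 7: ref 3 -> FAULT, evict 4, frames=[2,1,3] (faults so far: 5)
  step 8: ref 2 -> HIT, frames=[2,1,3] (faults so far: 5)
  step 9: ref 1 -> HIT, frames=[2,1,3] (faults so far: 5)
  step 10: ref 2 -> HIT, frames=[2,1,3] (faults so far: 5)
  LRU total faults: 5
--- Optimal ---
  step 0: ref 2 -> FAULT, frames=[2,-,-] (faults so far: 1)
  step 1: ref 3 -> FAULT, frames=[2,3,-] (faults so far: 2)
  step 2: ref 3 -> HIT, frames=[2,3,-] (faults so far: 2)
  step 3: ref 4 -> FAULT, frames=[2,3,4] (faults so far: 3)
  step 4: ref 2 -> HIT, frames=[2,3,4] (faults so far: 3)
  step 5: ref 2 -> HIT, frames=[2,3,4] (faults so far: 3)
  step 6: ref 1 -> FAULT, evict 4, frames=[2,3,1] (faults so far: 4)
  step 7: ref 3 -> HIT, frames=[2,3,1] (faults so far: 4)
  step 8: ref 2 -> HIT, frames=[2,3,1] (faults so far: 4)
  step 9: ref 1 -> HIT, frames=[2,3,1] (faults so far: 4)
  step 10: ref 2 -> HIT, frames=[2,3,1] (faults so far: 4)
  Optimal total faults: 4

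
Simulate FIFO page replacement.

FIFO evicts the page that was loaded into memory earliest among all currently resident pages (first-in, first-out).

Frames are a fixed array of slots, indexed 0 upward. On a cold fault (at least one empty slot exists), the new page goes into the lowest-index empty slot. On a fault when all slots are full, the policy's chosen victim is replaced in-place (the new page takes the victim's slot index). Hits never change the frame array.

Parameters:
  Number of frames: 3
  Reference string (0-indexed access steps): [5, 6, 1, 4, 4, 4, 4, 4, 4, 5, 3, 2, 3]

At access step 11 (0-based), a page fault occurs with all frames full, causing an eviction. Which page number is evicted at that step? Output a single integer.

Step 0: ref 5 -> FAULT, frames=[5,-,-]
Step 1: ref 6 -> FAULT, frames=[5,6,-]
Step 2: ref 1 -> FAULT, frames=[5,6,1]
Step 3: ref 4 -> FAULT, evict 5, frames=[4,6,1]
Step 4: ref 4 -> HIT, frames=[4,6,1]
Step 5: ref 4 -> HIT, frames=[4,6,1]
Step 6: ref 4 -> HIT, frames=[4,6,1]
Step 7: ref 4 -> HIT, frames=[4,6,1]
Step 8: ref 4 -> HIT, frames=[4,6,1]
Step 9: ref 5 -> FAULT, evict 6, frames=[4,5,1]
Step 10: ref 3 -> FAULT, evict 1, frames=[4,5,3]
Step 11: ref 2 -> FAULT, evict 4, frames=[2,5,3]
At step 11: evicted page 4

Answer: 4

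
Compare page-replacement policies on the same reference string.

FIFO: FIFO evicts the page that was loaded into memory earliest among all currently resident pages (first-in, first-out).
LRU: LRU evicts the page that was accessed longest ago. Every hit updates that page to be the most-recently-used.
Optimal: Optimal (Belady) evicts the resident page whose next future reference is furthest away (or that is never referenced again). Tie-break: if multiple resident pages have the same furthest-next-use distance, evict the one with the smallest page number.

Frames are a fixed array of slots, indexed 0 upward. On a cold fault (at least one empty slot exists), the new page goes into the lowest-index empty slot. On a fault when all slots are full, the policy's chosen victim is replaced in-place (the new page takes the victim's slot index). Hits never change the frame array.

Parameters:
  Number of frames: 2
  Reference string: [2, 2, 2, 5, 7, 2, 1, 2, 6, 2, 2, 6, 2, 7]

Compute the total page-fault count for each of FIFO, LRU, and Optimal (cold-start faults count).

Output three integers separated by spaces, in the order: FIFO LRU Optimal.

Answer: 8 7 6

Derivation:
--- FIFO ---
  step 0: ref 2 -> FAULT, frames=[2,-] (faults so far: 1)
  step 1: ref 2 -> HIT, frames=[2,-] (faults so far: 1)
  step 2: ref 2 -> HIT, frames=[2,-] (faults so far: 1)
  step 3: ref 5 -> FAULT, frames=[2,5] (faults so far: 2)
  step 4: ref 7 -> FAULT, evict 2, frames=[7,5] (faults so far: 3)
  step 5: ref 2 -> FAULT, evict 5, frames=[7,2] (faults so far: 4)
  step 6: ref 1 -> FAULT, evict 7, frames=[1,2] (faults so far: 5)
  step 7: ref 2 -> HIT, frames=[1,2] (faults so far: 5)
  step 8: ref 6 -> FAULT, evict 2, frames=[1,6] (faults so far: 6)
  step 9: ref 2 -> FAULT, evict 1, frames=[2,6] (faults so far: 7)
  step 10: ref 2 -> HIT, frames=[2,6] (faults so far: 7)
  step 11: ref 6 -> HIT, frames=[2,6] (faults so far: 7)
  step 12: ref 2 -> HIT, frames=[2,6] (faults so far: 7)
  step 13: ref 7 -> FAULT, evict 6, frames=[2,7] (faults so far: 8)
  FIFO total faults: 8
--- LRU ---
  step 0: ref 2 -> FAULT, frames=[2,-] (faults so far: 1)
  step 1: ref 2 -> HIT, frames=[2,-] (faults so far: 1)
  step 2: ref 2 -> HIT, frames=[2,-] (faults so far: 1)
  step 3: ref 5 -> FAULT, frames=[2,5] (faults so far: 2)
  step 4: ref 7 -> FAULT, evict 2, frames=[7,5] (faults so far: 3)
  step 5: ref 2 -> FAULT, evict 5, frames=[7,2] (faults so far: 4)
  step 6: ref 1 -> FAULT, evict 7, frames=[1,2] (faults so far: 5)
  step 7: ref 2 -> HIT, frames=[1,2] (faults so far: 5)
  step 8: ref 6 -> FAULT, evict 1, frames=[6,2] (faults so far: 6)
  step 9: ref 2 -> HIT, frames=[6,2] (faults so far: 6)
  step 10: ref 2 -> HIT, frames=[6,2] (faults so far: 6)
  step 11: ref 6 -> HIT, frames=[6,2] (faults so far: 6)
  step 12: ref 2 -> HIT, frames=[6,2] (faults so far: 6)
  step 13: ref 7 -> FAULT, evict 6, frames=[7,2] (faults so far: 7)
  LRU total faults: 7
--- Optimal ---
  step 0: ref 2 -> FAULT, frames=[2,-] (faults so far: 1)
  step 1: ref 2 -> HIT, frames=[2,-] (faults so far: 1)
  step 2: ref 2 -> HIT, frames=[2,-] (faults so far: 1)
  step 3: ref 5 -> FAULT, frames=[2,5] (faults so far: 2)
  step 4: ref 7 -> FAULT, evict 5, frames=[2,7] (faults so far: 3)
  step 5: ref 2 -> HIT, frames=[2,7] (faults so far: 3)
  step 6: ref 1 -> FAULT, evict 7, frames=[2,1] (faults so far: 4)
  step 7: ref 2 -> HIT, frames=[2,1] (faults so far: 4)
  step 8: ref 6 -> FAULT, evict 1, frames=[2,6] (faults so far: 5)
  step 9: ref 2 -> HIT, frames=[2,6] (faults so far: 5)
  step 10: ref 2 -> HIT, frames=[2,6] (faults so far: 5)
  step 11: ref 6 -> HIT, frames=[2,6] (faults so far: 5)
  step 12: ref 2 -> HIT, frames=[2,6] (faults so far: 5)
  step 13: ref 7 -> FAULT, evict 2, frames=[7,6] (faults so far: 6)
  Optimal total faults: 6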